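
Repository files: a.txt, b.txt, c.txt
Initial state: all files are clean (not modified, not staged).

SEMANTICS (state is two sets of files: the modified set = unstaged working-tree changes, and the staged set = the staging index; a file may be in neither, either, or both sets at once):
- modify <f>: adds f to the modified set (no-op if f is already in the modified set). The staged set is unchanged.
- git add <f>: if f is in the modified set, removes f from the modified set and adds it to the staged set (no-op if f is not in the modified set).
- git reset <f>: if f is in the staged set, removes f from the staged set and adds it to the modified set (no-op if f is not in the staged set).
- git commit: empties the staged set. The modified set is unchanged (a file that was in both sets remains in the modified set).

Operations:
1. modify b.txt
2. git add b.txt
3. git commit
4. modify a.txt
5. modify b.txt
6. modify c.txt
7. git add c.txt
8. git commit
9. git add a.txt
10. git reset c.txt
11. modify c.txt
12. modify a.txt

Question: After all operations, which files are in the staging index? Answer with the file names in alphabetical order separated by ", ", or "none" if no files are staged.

Answer: a.txt

Derivation:
After op 1 (modify b.txt): modified={b.txt} staged={none}
After op 2 (git add b.txt): modified={none} staged={b.txt}
After op 3 (git commit): modified={none} staged={none}
After op 4 (modify a.txt): modified={a.txt} staged={none}
After op 5 (modify b.txt): modified={a.txt, b.txt} staged={none}
After op 6 (modify c.txt): modified={a.txt, b.txt, c.txt} staged={none}
After op 7 (git add c.txt): modified={a.txt, b.txt} staged={c.txt}
After op 8 (git commit): modified={a.txt, b.txt} staged={none}
After op 9 (git add a.txt): modified={b.txt} staged={a.txt}
After op 10 (git reset c.txt): modified={b.txt} staged={a.txt}
After op 11 (modify c.txt): modified={b.txt, c.txt} staged={a.txt}
After op 12 (modify a.txt): modified={a.txt, b.txt, c.txt} staged={a.txt}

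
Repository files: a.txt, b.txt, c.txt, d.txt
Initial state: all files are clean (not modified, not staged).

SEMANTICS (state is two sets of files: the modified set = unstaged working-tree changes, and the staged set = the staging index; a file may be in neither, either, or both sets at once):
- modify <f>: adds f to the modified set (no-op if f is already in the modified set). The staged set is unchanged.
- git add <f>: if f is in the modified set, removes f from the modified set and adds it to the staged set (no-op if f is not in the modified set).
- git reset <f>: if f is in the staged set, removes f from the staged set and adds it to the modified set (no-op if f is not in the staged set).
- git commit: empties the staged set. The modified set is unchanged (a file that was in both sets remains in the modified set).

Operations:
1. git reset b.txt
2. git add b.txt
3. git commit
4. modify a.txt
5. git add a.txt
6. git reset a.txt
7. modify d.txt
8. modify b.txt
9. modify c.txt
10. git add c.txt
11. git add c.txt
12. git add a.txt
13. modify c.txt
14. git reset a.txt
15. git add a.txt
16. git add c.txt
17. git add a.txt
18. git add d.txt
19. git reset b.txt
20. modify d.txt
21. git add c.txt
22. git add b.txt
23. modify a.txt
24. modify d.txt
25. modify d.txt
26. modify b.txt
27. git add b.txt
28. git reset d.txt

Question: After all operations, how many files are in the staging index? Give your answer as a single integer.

After op 1 (git reset b.txt): modified={none} staged={none}
After op 2 (git add b.txt): modified={none} staged={none}
After op 3 (git commit): modified={none} staged={none}
After op 4 (modify a.txt): modified={a.txt} staged={none}
After op 5 (git add a.txt): modified={none} staged={a.txt}
After op 6 (git reset a.txt): modified={a.txt} staged={none}
After op 7 (modify d.txt): modified={a.txt, d.txt} staged={none}
After op 8 (modify b.txt): modified={a.txt, b.txt, d.txt} staged={none}
After op 9 (modify c.txt): modified={a.txt, b.txt, c.txt, d.txt} staged={none}
After op 10 (git add c.txt): modified={a.txt, b.txt, d.txt} staged={c.txt}
After op 11 (git add c.txt): modified={a.txt, b.txt, d.txt} staged={c.txt}
After op 12 (git add a.txt): modified={b.txt, d.txt} staged={a.txt, c.txt}
After op 13 (modify c.txt): modified={b.txt, c.txt, d.txt} staged={a.txt, c.txt}
After op 14 (git reset a.txt): modified={a.txt, b.txt, c.txt, d.txt} staged={c.txt}
After op 15 (git add a.txt): modified={b.txt, c.txt, d.txt} staged={a.txt, c.txt}
After op 16 (git add c.txt): modified={b.txt, d.txt} staged={a.txt, c.txt}
After op 17 (git add a.txt): modified={b.txt, d.txt} staged={a.txt, c.txt}
After op 18 (git add d.txt): modified={b.txt} staged={a.txt, c.txt, d.txt}
After op 19 (git reset b.txt): modified={b.txt} staged={a.txt, c.txt, d.txt}
After op 20 (modify d.txt): modified={b.txt, d.txt} staged={a.txt, c.txt, d.txt}
After op 21 (git add c.txt): modified={b.txt, d.txt} staged={a.txt, c.txt, d.txt}
After op 22 (git add b.txt): modified={d.txt} staged={a.txt, b.txt, c.txt, d.txt}
After op 23 (modify a.txt): modified={a.txt, d.txt} staged={a.txt, b.txt, c.txt, d.txt}
After op 24 (modify d.txt): modified={a.txt, d.txt} staged={a.txt, b.txt, c.txt, d.txt}
After op 25 (modify d.txt): modified={a.txt, d.txt} staged={a.txt, b.txt, c.txt, d.txt}
After op 26 (modify b.txt): modified={a.txt, b.txt, d.txt} staged={a.txt, b.txt, c.txt, d.txt}
After op 27 (git add b.txt): modified={a.txt, d.txt} staged={a.txt, b.txt, c.txt, d.txt}
After op 28 (git reset d.txt): modified={a.txt, d.txt} staged={a.txt, b.txt, c.txt}
Final staged set: {a.txt, b.txt, c.txt} -> count=3

Answer: 3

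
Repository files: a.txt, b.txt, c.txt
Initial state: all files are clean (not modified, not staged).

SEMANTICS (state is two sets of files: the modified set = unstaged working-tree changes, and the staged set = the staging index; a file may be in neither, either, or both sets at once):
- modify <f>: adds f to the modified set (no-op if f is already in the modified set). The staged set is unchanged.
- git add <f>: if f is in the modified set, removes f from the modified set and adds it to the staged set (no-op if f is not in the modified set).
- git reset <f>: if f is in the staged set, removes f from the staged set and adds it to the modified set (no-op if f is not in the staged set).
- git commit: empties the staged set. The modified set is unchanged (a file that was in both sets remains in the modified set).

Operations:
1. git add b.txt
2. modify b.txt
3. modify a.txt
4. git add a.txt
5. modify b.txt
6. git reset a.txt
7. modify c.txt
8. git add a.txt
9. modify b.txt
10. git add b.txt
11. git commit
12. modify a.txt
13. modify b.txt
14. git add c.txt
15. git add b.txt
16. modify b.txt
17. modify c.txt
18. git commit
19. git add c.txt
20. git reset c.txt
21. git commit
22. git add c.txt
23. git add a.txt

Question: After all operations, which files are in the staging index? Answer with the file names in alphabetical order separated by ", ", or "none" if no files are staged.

Answer: a.txt, c.txt

Derivation:
After op 1 (git add b.txt): modified={none} staged={none}
After op 2 (modify b.txt): modified={b.txt} staged={none}
After op 3 (modify a.txt): modified={a.txt, b.txt} staged={none}
After op 4 (git add a.txt): modified={b.txt} staged={a.txt}
After op 5 (modify b.txt): modified={b.txt} staged={a.txt}
After op 6 (git reset a.txt): modified={a.txt, b.txt} staged={none}
After op 7 (modify c.txt): modified={a.txt, b.txt, c.txt} staged={none}
After op 8 (git add a.txt): modified={b.txt, c.txt} staged={a.txt}
After op 9 (modify b.txt): modified={b.txt, c.txt} staged={a.txt}
After op 10 (git add b.txt): modified={c.txt} staged={a.txt, b.txt}
After op 11 (git commit): modified={c.txt} staged={none}
After op 12 (modify a.txt): modified={a.txt, c.txt} staged={none}
After op 13 (modify b.txt): modified={a.txt, b.txt, c.txt} staged={none}
After op 14 (git add c.txt): modified={a.txt, b.txt} staged={c.txt}
After op 15 (git add b.txt): modified={a.txt} staged={b.txt, c.txt}
After op 16 (modify b.txt): modified={a.txt, b.txt} staged={b.txt, c.txt}
After op 17 (modify c.txt): modified={a.txt, b.txt, c.txt} staged={b.txt, c.txt}
After op 18 (git commit): modified={a.txt, b.txt, c.txt} staged={none}
After op 19 (git add c.txt): modified={a.txt, b.txt} staged={c.txt}
After op 20 (git reset c.txt): modified={a.txt, b.txt, c.txt} staged={none}
After op 21 (git commit): modified={a.txt, b.txt, c.txt} staged={none}
After op 22 (git add c.txt): modified={a.txt, b.txt} staged={c.txt}
After op 23 (git add a.txt): modified={b.txt} staged={a.txt, c.txt}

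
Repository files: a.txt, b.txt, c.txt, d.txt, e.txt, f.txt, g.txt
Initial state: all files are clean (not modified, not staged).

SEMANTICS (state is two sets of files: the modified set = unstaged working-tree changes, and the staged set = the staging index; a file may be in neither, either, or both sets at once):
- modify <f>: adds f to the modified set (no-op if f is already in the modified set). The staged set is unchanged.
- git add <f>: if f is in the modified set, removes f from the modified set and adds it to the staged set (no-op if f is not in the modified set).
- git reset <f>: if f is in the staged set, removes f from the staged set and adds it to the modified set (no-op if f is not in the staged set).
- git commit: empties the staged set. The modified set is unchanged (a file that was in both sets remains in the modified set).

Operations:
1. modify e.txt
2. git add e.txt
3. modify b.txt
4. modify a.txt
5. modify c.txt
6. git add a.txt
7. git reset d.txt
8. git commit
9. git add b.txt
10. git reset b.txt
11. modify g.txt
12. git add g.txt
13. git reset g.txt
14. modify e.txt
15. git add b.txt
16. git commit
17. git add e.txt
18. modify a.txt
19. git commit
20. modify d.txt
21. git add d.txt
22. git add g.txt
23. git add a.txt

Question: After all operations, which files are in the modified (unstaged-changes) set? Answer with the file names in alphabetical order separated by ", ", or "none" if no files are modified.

Answer: c.txt

Derivation:
After op 1 (modify e.txt): modified={e.txt} staged={none}
After op 2 (git add e.txt): modified={none} staged={e.txt}
After op 3 (modify b.txt): modified={b.txt} staged={e.txt}
After op 4 (modify a.txt): modified={a.txt, b.txt} staged={e.txt}
After op 5 (modify c.txt): modified={a.txt, b.txt, c.txt} staged={e.txt}
After op 6 (git add a.txt): modified={b.txt, c.txt} staged={a.txt, e.txt}
After op 7 (git reset d.txt): modified={b.txt, c.txt} staged={a.txt, e.txt}
After op 8 (git commit): modified={b.txt, c.txt} staged={none}
After op 9 (git add b.txt): modified={c.txt} staged={b.txt}
After op 10 (git reset b.txt): modified={b.txt, c.txt} staged={none}
After op 11 (modify g.txt): modified={b.txt, c.txt, g.txt} staged={none}
After op 12 (git add g.txt): modified={b.txt, c.txt} staged={g.txt}
After op 13 (git reset g.txt): modified={b.txt, c.txt, g.txt} staged={none}
After op 14 (modify e.txt): modified={b.txt, c.txt, e.txt, g.txt} staged={none}
After op 15 (git add b.txt): modified={c.txt, e.txt, g.txt} staged={b.txt}
After op 16 (git commit): modified={c.txt, e.txt, g.txt} staged={none}
After op 17 (git add e.txt): modified={c.txt, g.txt} staged={e.txt}
After op 18 (modify a.txt): modified={a.txt, c.txt, g.txt} staged={e.txt}
After op 19 (git commit): modified={a.txt, c.txt, g.txt} staged={none}
After op 20 (modify d.txt): modified={a.txt, c.txt, d.txt, g.txt} staged={none}
After op 21 (git add d.txt): modified={a.txt, c.txt, g.txt} staged={d.txt}
After op 22 (git add g.txt): modified={a.txt, c.txt} staged={d.txt, g.txt}
After op 23 (git add a.txt): modified={c.txt} staged={a.txt, d.txt, g.txt}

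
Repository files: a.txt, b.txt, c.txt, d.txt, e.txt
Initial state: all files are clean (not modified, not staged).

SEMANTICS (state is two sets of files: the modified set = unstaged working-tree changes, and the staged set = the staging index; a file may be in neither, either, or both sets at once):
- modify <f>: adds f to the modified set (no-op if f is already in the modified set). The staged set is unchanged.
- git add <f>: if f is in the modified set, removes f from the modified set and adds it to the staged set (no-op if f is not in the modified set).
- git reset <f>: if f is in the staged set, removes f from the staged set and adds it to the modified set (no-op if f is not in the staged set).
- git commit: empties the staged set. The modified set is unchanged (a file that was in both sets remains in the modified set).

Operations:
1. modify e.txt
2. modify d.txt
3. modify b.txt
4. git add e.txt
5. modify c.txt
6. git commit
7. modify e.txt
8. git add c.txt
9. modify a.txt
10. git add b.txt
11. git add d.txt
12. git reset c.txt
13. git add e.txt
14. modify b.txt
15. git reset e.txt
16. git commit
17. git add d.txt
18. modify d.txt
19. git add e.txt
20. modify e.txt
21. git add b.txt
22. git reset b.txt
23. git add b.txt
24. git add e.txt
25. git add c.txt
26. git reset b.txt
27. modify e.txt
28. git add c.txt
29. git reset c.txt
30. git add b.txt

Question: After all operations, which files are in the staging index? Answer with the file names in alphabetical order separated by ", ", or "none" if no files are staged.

After op 1 (modify e.txt): modified={e.txt} staged={none}
After op 2 (modify d.txt): modified={d.txt, e.txt} staged={none}
After op 3 (modify b.txt): modified={b.txt, d.txt, e.txt} staged={none}
After op 4 (git add e.txt): modified={b.txt, d.txt} staged={e.txt}
After op 5 (modify c.txt): modified={b.txt, c.txt, d.txt} staged={e.txt}
After op 6 (git commit): modified={b.txt, c.txt, d.txt} staged={none}
After op 7 (modify e.txt): modified={b.txt, c.txt, d.txt, e.txt} staged={none}
After op 8 (git add c.txt): modified={b.txt, d.txt, e.txt} staged={c.txt}
After op 9 (modify a.txt): modified={a.txt, b.txt, d.txt, e.txt} staged={c.txt}
After op 10 (git add b.txt): modified={a.txt, d.txt, e.txt} staged={b.txt, c.txt}
After op 11 (git add d.txt): modified={a.txt, e.txt} staged={b.txt, c.txt, d.txt}
After op 12 (git reset c.txt): modified={a.txt, c.txt, e.txt} staged={b.txt, d.txt}
After op 13 (git add e.txt): modified={a.txt, c.txt} staged={b.txt, d.txt, e.txt}
After op 14 (modify b.txt): modified={a.txt, b.txt, c.txt} staged={b.txt, d.txt, e.txt}
After op 15 (git reset e.txt): modified={a.txt, b.txt, c.txt, e.txt} staged={b.txt, d.txt}
After op 16 (git commit): modified={a.txt, b.txt, c.txt, e.txt} staged={none}
After op 17 (git add d.txt): modified={a.txt, b.txt, c.txt, e.txt} staged={none}
After op 18 (modify d.txt): modified={a.txt, b.txt, c.txt, d.txt, e.txt} staged={none}
After op 19 (git add e.txt): modified={a.txt, b.txt, c.txt, d.txt} staged={e.txt}
After op 20 (modify e.txt): modified={a.txt, b.txt, c.txt, d.txt, e.txt} staged={e.txt}
After op 21 (git add b.txt): modified={a.txt, c.txt, d.txt, e.txt} staged={b.txt, e.txt}
After op 22 (git reset b.txt): modified={a.txt, b.txt, c.txt, d.txt, e.txt} staged={e.txt}
After op 23 (git add b.txt): modified={a.txt, c.txt, d.txt, e.txt} staged={b.txt, e.txt}
After op 24 (git add e.txt): modified={a.txt, c.txt, d.txt} staged={b.txt, e.txt}
After op 25 (git add c.txt): modified={a.txt, d.txt} staged={b.txt, c.txt, e.txt}
After op 26 (git reset b.txt): modified={a.txt, b.txt, d.txt} staged={c.txt, e.txt}
After op 27 (modify e.txt): modified={a.txt, b.txt, d.txt, e.txt} staged={c.txt, e.txt}
After op 28 (git add c.txt): modified={a.txt, b.txt, d.txt, e.txt} staged={c.txt, e.txt}
After op 29 (git reset c.txt): modified={a.txt, b.txt, c.txt, d.txt, e.txt} staged={e.txt}
After op 30 (git add b.txt): modified={a.txt, c.txt, d.txt, e.txt} staged={b.txt, e.txt}

Answer: b.txt, e.txt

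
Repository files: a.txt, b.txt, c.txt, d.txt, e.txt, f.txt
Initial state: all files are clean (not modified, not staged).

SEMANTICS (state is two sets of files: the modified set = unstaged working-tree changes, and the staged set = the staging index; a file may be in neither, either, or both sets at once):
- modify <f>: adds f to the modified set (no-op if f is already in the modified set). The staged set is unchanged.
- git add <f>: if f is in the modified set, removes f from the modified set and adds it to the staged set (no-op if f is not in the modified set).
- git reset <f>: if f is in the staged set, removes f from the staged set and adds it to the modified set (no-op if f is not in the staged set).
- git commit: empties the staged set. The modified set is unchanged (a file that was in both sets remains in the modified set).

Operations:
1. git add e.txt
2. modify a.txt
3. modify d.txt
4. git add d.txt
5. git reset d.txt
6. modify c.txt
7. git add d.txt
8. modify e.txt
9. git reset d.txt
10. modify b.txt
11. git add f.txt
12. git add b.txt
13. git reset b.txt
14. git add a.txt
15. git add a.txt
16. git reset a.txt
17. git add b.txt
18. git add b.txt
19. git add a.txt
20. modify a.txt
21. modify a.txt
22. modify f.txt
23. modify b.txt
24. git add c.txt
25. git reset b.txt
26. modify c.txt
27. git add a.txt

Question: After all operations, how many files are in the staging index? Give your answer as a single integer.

Answer: 2

Derivation:
After op 1 (git add e.txt): modified={none} staged={none}
After op 2 (modify a.txt): modified={a.txt} staged={none}
After op 3 (modify d.txt): modified={a.txt, d.txt} staged={none}
After op 4 (git add d.txt): modified={a.txt} staged={d.txt}
After op 5 (git reset d.txt): modified={a.txt, d.txt} staged={none}
After op 6 (modify c.txt): modified={a.txt, c.txt, d.txt} staged={none}
After op 7 (git add d.txt): modified={a.txt, c.txt} staged={d.txt}
After op 8 (modify e.txt): modified={a.txt, c.txt, e.txt} staged={d.txt}
After op 9 (git reset d.txt): modified={a.txt, c.txt, d.txt, e.txt} staged={none}
After op 10 (modify b.txt): modified={a.txt, b.txt, c.txt, d.txt, e.txt} staged={none}
After op 11 (git add f.txt): modified={a.txt, b.txt, c.txt, d.txt, e.txt} staged={none}
After op 12 (git add b.txt): modified={a.txt, c.txt, d.txt, e.txt} staged={b.txt}
After op 13 (git reset b.txt): modified={a.txt, b.txt, c.txt, d.txt, e.txt} staged={none}
After op 14 (git add a.txt): modified={b.txt, c.txt, d.txt, e.txt} staged={a.txt}
After op 15 (git add a.txt): modified={b.txt, c.txt, d.txt, e.txt} staged={a.txt}
After op 16 (git reset a.txt): modified={a.txt, b.txt, c.txt, d.txt, e.txt} staged={none}
After op 17 (git add b.txt): modified={a.txt, c.txt, d.txt, e.txt} staged={b.txt}
After op 18 (git add b.txt): modified={a.txt, c.txt, d.txt, e.txt} staged={b.txt}
After op 19 (git add a.txt): modified={c.txt, d.txt, e.txt} staged={a.txt, b.txt}
After op 20 (modify a.txt): modified={a.txt, c.txt, d.txt, e.txt} staged={a.txt, b.txt}
After op 21 (modify a.txt): modified={a.txt, c.txt, d.txt, e.txt} staged={a.txt, b.txt}
After op 22 (modify f.txt): modified={a.txt, c.txt, d.txt, e.txt, f.txt} staged={a.txt, b.txt}
After op 23 (modify b.txt): modified={a.txt, b.txt, c.txt, d.txt, e.txt, f.txt} staged={a.txt, b.txt}
After op 24 (git add c.txt): modified={a.txt, b.txt, d.txt, e.txt, f.txt} staged={a.txt, b.txt, c.txt}
After op 25 (git reset b.txt): modified={a.txt, b.txt, d.txt, e.txt, f.txt} staged={a.txt, c.txt}
After op 26 (modify c.txt): modified={a.txt, b.txt, c.txt, d.txt, e.txt, f.txt} staged={a.txt, c.txt}
After op 27 (git add a.txt): modified={b.txt, c.txt, d.txt, e.txt, f.txt} staged={a.txt, c.txt}
Final staged set: {a.txt, c.txt} -> count=2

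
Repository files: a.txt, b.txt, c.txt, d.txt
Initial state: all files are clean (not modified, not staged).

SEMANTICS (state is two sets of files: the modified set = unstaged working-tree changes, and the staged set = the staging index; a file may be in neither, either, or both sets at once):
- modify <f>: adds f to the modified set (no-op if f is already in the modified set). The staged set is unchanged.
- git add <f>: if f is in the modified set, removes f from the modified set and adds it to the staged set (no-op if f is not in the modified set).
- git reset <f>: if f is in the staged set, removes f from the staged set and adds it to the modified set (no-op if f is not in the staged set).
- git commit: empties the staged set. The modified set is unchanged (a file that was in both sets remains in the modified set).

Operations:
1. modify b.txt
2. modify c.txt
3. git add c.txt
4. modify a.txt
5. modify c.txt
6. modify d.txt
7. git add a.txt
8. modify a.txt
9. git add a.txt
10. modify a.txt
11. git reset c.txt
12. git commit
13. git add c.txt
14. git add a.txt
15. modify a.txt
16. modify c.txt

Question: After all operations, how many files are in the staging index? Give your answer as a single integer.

After op 1 (modify b.txt): modified={b.txt} staged={none}
After op 2 (modify c.txt): modified={b.txt, c.txt} staged={none}
After op 3 (git add c.txt): modified={b.txt} staged={c.txt}
After op 4 (modify a.txt): modified={a.txt, b.txt} staged={c.txt}
After op 5 (modify c.txt): modified={a.txt, b.txt, c.txt} staged={c.txt}
After op 6 (modify d.txt): modified={a.txt, b.txt, c.txt, d.txt} staged={c.txt}
After op 7 (git add a.txt): modified={b.txt, c.txt, d.txt} staged={a.txt, c.txt}
After op 8 (modify a.txt): modified={a.txt, b.txt, c.txt, d.txt} staged={a.txt, c.txt}
After op 9 (git add a.txt): modified={b.txt, c.txt, d.txt} staged={a.txt, c.txt}
After op 10 (modify a.txt): modified={a.txt, b.txt, c.txt, d.txt} staged={a.txt, c.txt}
After op 11 (git reset c.txt): modified={a.txt, b.txt, c.txt, d.txt} staged={a.txt}
After op 12 (git commit): modified={a.txt, b.txt, c.txt, d.txt} staged={none}
After op 13 (git add c.txt): modified={a.txt, b.txt, d.txt} staged={c.txt}
After op 14 (git add a.txt): modified={b.txt, d.txt} staged={a.txt, c.txt}
After op 15 (modify a.txt): modified={a.txt, b.txt, d.txt} staged={a.txt, c.txt}
After op 16 (modify c.txt): modified={a.txt, b.txt, c.txt, d.txt} staged={a.txt, c.txt}
Final staged set: {a.txt, c.txt} -> count=2

Answer: 2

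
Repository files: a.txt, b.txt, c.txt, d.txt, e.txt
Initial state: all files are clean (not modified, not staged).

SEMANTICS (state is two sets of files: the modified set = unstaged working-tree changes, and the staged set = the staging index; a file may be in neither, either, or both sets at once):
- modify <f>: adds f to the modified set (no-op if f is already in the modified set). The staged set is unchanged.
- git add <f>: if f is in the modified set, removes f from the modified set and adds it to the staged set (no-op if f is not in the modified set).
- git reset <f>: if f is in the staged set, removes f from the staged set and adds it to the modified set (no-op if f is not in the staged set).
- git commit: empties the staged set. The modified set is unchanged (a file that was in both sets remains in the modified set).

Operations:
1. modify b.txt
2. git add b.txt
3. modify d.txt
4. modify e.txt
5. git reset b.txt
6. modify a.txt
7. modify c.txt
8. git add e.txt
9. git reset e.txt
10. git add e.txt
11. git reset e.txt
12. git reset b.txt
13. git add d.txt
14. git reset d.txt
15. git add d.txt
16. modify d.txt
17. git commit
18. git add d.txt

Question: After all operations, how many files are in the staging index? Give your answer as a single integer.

Answer: 1

Derivation:
After op 1 (modify b.txt): modified={b.txt} staged={none}
After op 2 (git add b.txt): modified={none} staged={b.txt}
After op 3 (modify d.txt): modified={d.txt} staged={b.txt}
After op 4 (modify e.txt): modified={d.txt, e.txt} staged={b.txt}
After op 5 (git reset b.txt): modified={b.txt, d.txt, e.txt} staged={none}
After op 6 (modify a.txt): modified={a.txt, b.txt, d.txt, e.txt} staged={none}
After op 7 (modify c.txt): modified={a.txt, b.txt, c.txt, d.txt, e.txt} staged={none}
After op 8 (git add e.txt): modified={a.txt, b.txt, c.txt, d.txt} staged={e.txt}
After op 9 (git reset e.txt): modified={a.txt, b.txt, c.txt, d.txt, e.txt} staged={none}
After op 10 (git add e.txt): modified={a.txt, b.txt, c.txt, d.txt} staged={e.txt}
After op 11 (git reset e.txt): modified={a.txt, b.txt, c.txt, d.txt, e.txt} staged={none}
After op 12 (git reset b.txt): modified={a.txt, b.txt, c.txt, d.txt, e.txt} staged={none}
After op 13 (git add d.txt): modified={a.txt, b.txt, c.txt, e.txt} staged={d.txt}
After op 14 (git reset d.txt): modified={a.txt, b.txt, c.txt, d.txt, e.txt} staged={none}
After op 15 (git add d.txt): modified={a.txt, b.txt, c.txt, e.txt} staged={d.txt}
After op 16 (modify d.txt): modified={a.txt, b.txt, c.txt, d.txt, e.txt} staged={d.txt}
After op 17 (git commit): modified={a.txt, b.txt, c.txt, d.txt, e.txt} staged={none}
After op 18 (git add d.txt): modified={a.txt, b.txt, c.txt, e.txt} staged={d.txt}
Final staged set: {d.txt} -> count=1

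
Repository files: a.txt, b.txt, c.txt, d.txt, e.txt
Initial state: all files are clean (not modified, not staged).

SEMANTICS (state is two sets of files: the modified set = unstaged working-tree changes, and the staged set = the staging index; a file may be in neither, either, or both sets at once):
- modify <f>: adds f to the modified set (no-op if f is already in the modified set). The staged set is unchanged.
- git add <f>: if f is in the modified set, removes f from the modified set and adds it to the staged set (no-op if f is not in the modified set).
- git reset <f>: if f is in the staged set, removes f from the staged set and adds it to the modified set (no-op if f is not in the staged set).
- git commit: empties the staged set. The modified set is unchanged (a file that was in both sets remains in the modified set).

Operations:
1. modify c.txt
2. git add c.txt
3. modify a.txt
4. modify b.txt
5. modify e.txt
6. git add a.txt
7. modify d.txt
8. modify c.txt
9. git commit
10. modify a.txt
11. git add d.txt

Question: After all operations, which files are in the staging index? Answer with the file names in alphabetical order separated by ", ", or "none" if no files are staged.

After op 1 (modify c.txt): modified={c.txt} staged={none}
After op 2 (git add c.txt): modified={none} staged={c.txt}
After op 3 (modify a.txt): modified={a.txt} staged={c.txt}
After op 4 (modify b.txt): modified={a.txt, b.txt} staged={c.txt}
After op 5 (modify e.txt): modified={a.txt, b.txt, e.txt} staged={c.txt}
After op 6 (git add a.txt): modified={b.txt, e.txt} staged={a.txt, c.txt}
After op 7 (modify d.txt): modified={b.txt, d.txt, e.txt} staged={a.txt, c.txt}
After op 8 (modify c.txt): modified={b.txt, c.txt, d.txt, e.txt} staged={a.txt, c.txt}
After op 9 (git commit): modified={b.txt, c.txt, d.txt, e.txt} staged={none}
After op 10 (modify a.txt): modified={a.txt, b.txt, c.txt, d.txt, e.txt} staged={none}
After op 11 (git add d.txt): modified={a.txt, b.txt, c.txt, e.txt} staged={d.txt}

Answer: d.txt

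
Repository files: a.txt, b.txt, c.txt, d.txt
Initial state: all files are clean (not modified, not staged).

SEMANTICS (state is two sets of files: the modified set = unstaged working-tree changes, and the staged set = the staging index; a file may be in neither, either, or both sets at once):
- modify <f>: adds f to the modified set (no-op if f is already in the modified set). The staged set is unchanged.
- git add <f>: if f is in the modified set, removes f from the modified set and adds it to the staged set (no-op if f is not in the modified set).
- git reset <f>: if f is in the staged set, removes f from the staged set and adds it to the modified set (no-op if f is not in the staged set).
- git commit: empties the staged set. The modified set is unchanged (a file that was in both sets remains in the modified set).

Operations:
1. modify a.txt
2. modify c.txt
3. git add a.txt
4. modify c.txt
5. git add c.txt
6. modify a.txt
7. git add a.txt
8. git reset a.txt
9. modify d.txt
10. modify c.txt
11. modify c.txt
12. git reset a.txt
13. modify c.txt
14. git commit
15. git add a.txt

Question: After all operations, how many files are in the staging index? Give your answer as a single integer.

After op 1 (modify a.txt): modified={a.txt} staged={none}
After op 2 (modify c.txt): modified={a.txt, c.txt} staged={none}
After op 3 (git add a.txt): modified={c.txt} staged={a.txt}
After op 4 (modify c.txt): modified={c.txt} staged={a.txt}
After op 5 (git add c.txt): modified={none} staged={a.txt, c.txt}
After op 6 (modify a.txt): modified={a.txt} staged={a.txt, c.txt}
After op 7 (git add a.txt): modified={none} staged={a.txt, c.txt}
After op 8 (git reset a.txt): modified={a.txt} staged={c.txt}
After op 9 (modify d.txt): modified={a.txt, d.txt} staged={c.txt}
After op 10 (modify c.txt): modified={a.txt, c.txt, d.txt} staged={c.txt}
After op 11 (modify c.txt): modified={a.txt, c.txt, d.txt} staged={c.txt}
After op 12 (git reset a.txt): modified={a.txt, c.txt, d.txt} staged={c.txt}
After op 13 (modify c.txt): modified={a.txt, c.txt, d.txt} staged={c.txt}
After op 14 (git commit): modified={a.txt, c.txt, d.txt} staged={none}
After op 15 (git add a.txt): modified={c.txt, d.txt} staged={a.txt}
Final staged set: {a.txt} -> count=1

Answer: 1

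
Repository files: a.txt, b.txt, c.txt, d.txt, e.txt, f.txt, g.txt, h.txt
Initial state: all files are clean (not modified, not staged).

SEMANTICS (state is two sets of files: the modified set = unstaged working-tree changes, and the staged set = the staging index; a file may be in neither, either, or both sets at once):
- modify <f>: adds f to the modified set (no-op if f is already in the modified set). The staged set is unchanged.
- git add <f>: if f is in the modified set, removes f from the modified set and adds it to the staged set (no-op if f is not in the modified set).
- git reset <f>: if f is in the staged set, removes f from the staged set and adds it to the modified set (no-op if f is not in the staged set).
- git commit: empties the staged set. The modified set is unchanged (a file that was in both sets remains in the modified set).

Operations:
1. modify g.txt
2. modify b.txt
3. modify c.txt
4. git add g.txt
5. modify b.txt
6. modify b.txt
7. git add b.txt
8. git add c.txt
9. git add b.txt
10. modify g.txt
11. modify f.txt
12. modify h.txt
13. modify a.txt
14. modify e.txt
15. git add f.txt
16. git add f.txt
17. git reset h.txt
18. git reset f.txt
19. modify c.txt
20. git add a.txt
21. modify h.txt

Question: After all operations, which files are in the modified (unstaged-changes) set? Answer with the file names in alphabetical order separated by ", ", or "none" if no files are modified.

After op 1 (modify g.txt): modified={g.txt} staged={none}
After op 2 (modify b.txt): modified={b.txt, g.txt} staged={none}
After op 3 (modify c.txt): modified={b.txt, c.txt, g.txt} staged={none}
After op 4 (git add g.txt): modified={b.txt, c.txt} staged={g.txt}
After op 5 (modify b.txt): modified={b.txt, c.txt} staged={g.txt}
After op 6 (modify b.txt): modified={b.txt, c.txt} staged={g.txt}
After op 7 (git add b.txt): modified={c.txt} staged={b.txt, g.txt}
After op 8 (git add c.txt): modified={none} staged={b.txt, c.txt, g.txt}
After op 9 (git add b.txt): modified={none} staged={b.txt, c.txt, g.txt}
After op 10 (modify g.txt): modified={g.txt} staged={b.txt, c.txt, g.txt}
After op 11 (modify f.txt): modified={f.txt, g.txt} staged={b.txt, c.txt, g.txt}
After op 12 (modify h.txt): modified={f.txt, g.txt, h.txt} staged={b.txt, c.txt, g.txt}
After op 13 (modify a.txt): modified={a.txt, f.txt, g.txt, h.txt} staged={b.txt, c.txt, g.txt}
After op 14 (modify e.txt): modified={a.txt, e.txt, f.txt, g.txt, h.txt} staged={b.txt, c.txt, g.txt}
After op 15 (git add f.txt): modified={a.txt, e.txt, g.txt, h.txt} staged={b.txt, c.txt, f.txt, g.txt}
After op 16 (git add f.txt): modified={a.txt, e.txt, g.txt, h.txt} staged={b.txt, c.txt, f.txt, g.txt}
After op 17 (git reset h.txt): modified={a.txt, e.txt, g.txt, h.txt} staged={b.txt, c.txt, f.txt, g.txt}
After op 18 (git reset f.txt): modified={a.txt, e.txt, f.txt, g.txt, h.txt} staged={b.txt, c.txt, g.txt}
After op 19 (modify c.txt): modified={a.txt, c.txt, e.txt, f.txt, g.txt, h.txt} staged={b.txt, c.txt, g.txt}
After op 20 (git add a.txt): modified={c.txt, e.txt, f.txt, g.txt, h.txt} staged={a.txt, b.txt, c.txt, g.txt}
After op 21 (modify h.txt): modified={c.txt, e.txt, f.txt, g.txt, h.txt} staged={a.txt, b.txt, c.txt, g.txt}

Answer: c.txt, e.txt, f.txt, g.txt, h.txt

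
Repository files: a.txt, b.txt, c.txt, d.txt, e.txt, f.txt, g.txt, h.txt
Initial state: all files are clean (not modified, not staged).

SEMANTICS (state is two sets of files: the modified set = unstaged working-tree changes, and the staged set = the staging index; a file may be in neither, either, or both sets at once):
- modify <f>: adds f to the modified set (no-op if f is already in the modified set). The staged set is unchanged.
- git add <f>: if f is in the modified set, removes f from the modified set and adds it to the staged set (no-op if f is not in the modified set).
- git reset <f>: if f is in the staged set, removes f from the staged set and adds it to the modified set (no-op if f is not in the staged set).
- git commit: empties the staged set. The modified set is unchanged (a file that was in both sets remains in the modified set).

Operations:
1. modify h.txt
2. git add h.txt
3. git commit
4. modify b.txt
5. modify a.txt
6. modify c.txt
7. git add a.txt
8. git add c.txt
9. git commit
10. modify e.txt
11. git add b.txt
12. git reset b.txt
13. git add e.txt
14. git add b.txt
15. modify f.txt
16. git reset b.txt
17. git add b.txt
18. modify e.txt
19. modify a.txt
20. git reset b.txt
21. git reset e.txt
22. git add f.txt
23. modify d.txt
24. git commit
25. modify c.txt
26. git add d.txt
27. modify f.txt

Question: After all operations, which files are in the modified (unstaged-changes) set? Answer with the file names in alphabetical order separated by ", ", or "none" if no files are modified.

After op 1 (modify h.txt): modified={h.txt} staged={none}
After op 2 (git add h.txt): modified={none} staged={h.txt}
After op 3 (git commit): modified={none} staged={none}
After op 4 (modify b.txt): modified={b.txt} staged={none}
After op 5 (modify a.txt): modified={a.txt, b.txt} staged={none}
After op 6 (modify c.txt): modified={a.txt, b.txt, c.txt} staged={none}
After op 7 (git add a.txt): modified={b.txt, c.txt} staged={a.txt}
After op 8 (git add c.txt): modified={b.txt} staged={a.txt, c.txt}
After op 9 (git commit): modified={b.txt} staged={none}
After op 10 (modify e.txt): modified={b.txt, e.txt} staged={none}
After op 11 (git add b.txt): modified={e.txt} staged={b.txt}
After op 12 (git reset b.txt): modified={b.txt, e.txt} staged={none}
After op 13 (git add e.txt): modified={b.txt} staged={e.txt}
After op 14 (git add b.txt): modified={none} staged={b.txt, e.txt}
After op 15 (modify f.txt): modified={f.txt} staged={b.txt, e.txt}
After op 16 (git reset b.txt): modified={b.txt, f.txt} staged={e.txt}
After op 17 (git add b.txt): modified={f.txt} staged={b.txt, e.txt}
After op 18 (modify e.txt): modified={e.txt, f.txt} staged={b.txt, e.txt}
After op 19 (modify a.txt): modified={a.txt, e.txt, f.txt} staged={b.txt, e.txt}
After op 20 (git reset b.txt): modified={a.txt, b.txt, e.txt, f.txt} staged={e.txt}
After op 21 (git reset e.txt): modified={a.txt, b.txt, e.txt, f.txt} staged={none}
After op 22 (git add f.txt): modified={a.txt, b.txt, e.txt} staged={f.txt}
After op 23 (modify d.txt): modified={a.txt, b.txt, d.txt, e.txt} staged={f.txt}
After op 24 (git commit): modified={a.txt, b.txt, d.txt, e.txt} staged={none}
After op 25 (modify c.txt): modified={a.txt, b.txt, c.txt, d.txt, e.txt} staged={none}
After op 26 (git add d.txt): modified={a.txt, b.txt, c.txt, e.txt} staged={d.txt}
After op 27 (modify f.txt): modified={a.txt, b.txt, c.txt, e.txt, f.txt} staged={d.txt}

Answer: a.txt, b.txt, c.txt, e.txt, f.txt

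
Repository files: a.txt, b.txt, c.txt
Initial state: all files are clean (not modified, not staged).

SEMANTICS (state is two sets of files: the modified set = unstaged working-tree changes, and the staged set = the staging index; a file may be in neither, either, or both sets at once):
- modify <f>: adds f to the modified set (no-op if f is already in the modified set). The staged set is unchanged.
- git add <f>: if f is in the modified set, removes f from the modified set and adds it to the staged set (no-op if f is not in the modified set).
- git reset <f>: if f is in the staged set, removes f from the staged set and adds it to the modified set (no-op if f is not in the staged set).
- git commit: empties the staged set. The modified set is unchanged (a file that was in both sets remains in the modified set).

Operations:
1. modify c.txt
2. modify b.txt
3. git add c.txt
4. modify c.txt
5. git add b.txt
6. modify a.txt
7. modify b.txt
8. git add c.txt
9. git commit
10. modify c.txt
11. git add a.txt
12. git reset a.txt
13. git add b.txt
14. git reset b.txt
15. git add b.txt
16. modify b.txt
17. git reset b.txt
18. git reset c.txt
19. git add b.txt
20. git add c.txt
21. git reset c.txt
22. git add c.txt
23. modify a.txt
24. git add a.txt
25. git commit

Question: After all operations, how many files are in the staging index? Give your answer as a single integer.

After op 1 (modify c.txt): modified={c.txt} staged={none}
After op 2 (modify b.txt): modified={b.txt, c.txt} staged={none}
After op 3 (git add c.txt): modified={b.txt} staged={c.txt}
After op 4 (modify c.txt): modified={b.txt, c.txt} staged={c.txt}
After op 5 (git add b.txt): modified={c.txt} staged={b.txt, c.txt}
After op 6 (modify a.txt): modified={a.txt, c.txt} staged={b.txt, c.txt}
After op 7 (modify b.txt): modified={a.txt, b.txt, c.txt} staged={b.txt, c.txt}
After op 8 (git add c.txt): modified={a.txt, b.txt} staged={b.txt, c.txt}
After op 9 (git commit): modified={a.txt, b.txt} staged={none}
After op 10 (modify c.txt): modified={a.txt, b.txt, c.txt} staged={none}
After op 11 (git add a.txt): modified={b.txt, c.txt} staged={a.txt}
After op 12 (git reset a.txt): modified={a.txt, b.txt, c.txt} staged={none}
After op 13 (git add b.txt): modified={a.txt, c.txt} staged={b.txt}
After op 14 (git reset b.txt): modified={a.txt, b.txt, c.txt} staged={none}
After op 15 (git add b.txt): modified={a.txt, c.txt} staged={b.txt}
After op 16 (modify b.txt): modified={a.txt, b.txt, c.txt} staged={b.txt}
After op 17 (git reset b.txt): modified={a.txt, b.txt, c.txt} staged={none}
After op 18 (git reset c.txt): modified={a.txt, b.txt, c.txt} staged={none}
After op 19 (git add b.txt): modified={a.txt, c.txt} staged={b.txt}
After op 20 (git add c.txt): modified={a.txt} staged={b.txt, c.txt}
After op 21 (git reset c.txt): modified={a.txt, c.txt} staged={b.txt}
After op 22 (git add c.txt): modified={a.txt} staged={b.txt, c.txt}
After op 23 (modify a.txt): modified={a.txt} staged={b.txt, c.txt}
After op 24 (git add a.txt): modified={none} staged={a.txt, b.txt, c.txt}
After op 25 (git commit): modified={none} staged={none}
Final staged set: {none} -> count=0

Answer: 0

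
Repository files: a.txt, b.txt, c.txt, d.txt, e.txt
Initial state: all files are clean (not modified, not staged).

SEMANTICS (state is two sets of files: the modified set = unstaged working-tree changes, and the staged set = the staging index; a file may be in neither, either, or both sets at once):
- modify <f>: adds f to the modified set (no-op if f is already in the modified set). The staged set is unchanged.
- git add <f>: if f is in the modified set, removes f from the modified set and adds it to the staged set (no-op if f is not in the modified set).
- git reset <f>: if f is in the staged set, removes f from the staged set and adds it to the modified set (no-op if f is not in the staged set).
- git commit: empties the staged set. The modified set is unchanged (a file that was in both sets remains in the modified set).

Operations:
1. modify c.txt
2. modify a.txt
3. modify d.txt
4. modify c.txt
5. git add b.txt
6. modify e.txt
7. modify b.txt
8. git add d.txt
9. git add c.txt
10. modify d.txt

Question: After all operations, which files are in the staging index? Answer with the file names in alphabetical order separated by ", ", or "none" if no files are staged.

Answer: c.txt, d.txt

Derivation:
After op 1 (modify c.txt): modified={c.txt} staged={none}
After op 2 (modify a.txt): modified={a.txt, c.txt} staged={none}
After op 3 (modify d.txt): modified={a.txt, c.txt, d.txt} staged={none}
After op 4 (modify c.txt): modified={a.txt, c.txt, d.txt} staged={none}
After op 5 (git add b.txt): modified={a.txt, c.txt, d.txt} staged={none}
After op 6 (modify e.txt): modified={a.txt, c.txt, d.txt, e.txt} staged={none}
After op 7 (modify b.txt): modified={a.txt, b.txt, c.txt, d.txt, e.txt} staged={none}
After op 8 (git add d.txt): modified={a.txt, b.txt, c.txt, e.txt} staged={d.txt}
After op 9 (git add c.txt): modified={a.txt, b.txt, e.txt} staged={c.txt, d.txt}
After op 10 (modify d.txt): modified={a.txt, b.txt, d.txt, e.txt} staged={c.txt, d.txt}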